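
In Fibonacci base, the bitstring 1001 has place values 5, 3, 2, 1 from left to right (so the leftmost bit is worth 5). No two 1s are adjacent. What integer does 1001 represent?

Summing the place values of the 1 bits: 5 + 1 = 6.

6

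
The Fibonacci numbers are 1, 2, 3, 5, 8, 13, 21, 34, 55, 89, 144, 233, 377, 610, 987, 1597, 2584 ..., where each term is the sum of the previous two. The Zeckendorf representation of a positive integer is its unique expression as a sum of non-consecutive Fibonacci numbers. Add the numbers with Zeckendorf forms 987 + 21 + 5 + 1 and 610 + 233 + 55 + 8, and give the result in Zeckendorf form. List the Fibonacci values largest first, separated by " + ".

The two numbers are 1014 and 906, so their sum is 1920.
Greedily peel off the largest Fibonacci term at each step:
subtract 1597 from 1920: 323 remains
subtract 233 from 323: 90 remains
subtract 89 from 90: 1 remains
subtract 1 from 1: 0 remains

1597 + 233 + 89 + 1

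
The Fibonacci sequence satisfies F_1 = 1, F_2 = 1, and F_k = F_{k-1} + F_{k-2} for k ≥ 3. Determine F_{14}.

377

Iterating the recurrence up to F_{6} = 8 and F_{5} = 5:
F_{7} = F_{6} + F_{5} = 8 + 5 = 13
F_{8} = F_{7} + F_{6} = 13 + 8 = 21
F_{9} = F_{8} + F_{7} = 21 + 13 = 34
F_{10} = F_{9} + F_{8} = 34 + 21 = 55
F_{11} = F_{10} + F_{9} = 55 + 34 = 89
F_{12} = F_{11} + F_{10} = 89 + 55 = 144
F_{13} = F_{12} + F_{11} = 144 + 89 = 233
F_{14} = F_{13} + F_{12} = 233 + 144 = 377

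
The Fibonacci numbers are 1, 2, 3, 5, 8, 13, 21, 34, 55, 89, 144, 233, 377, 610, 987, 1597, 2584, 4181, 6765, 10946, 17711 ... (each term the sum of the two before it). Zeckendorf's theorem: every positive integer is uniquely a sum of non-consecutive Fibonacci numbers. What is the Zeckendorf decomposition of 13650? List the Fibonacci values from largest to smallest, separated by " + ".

10946 + 2584 + 89 + 21 + 8 + 2

Repeatedly subtract the largest Fibonacci number that fits:
13650 − 10946 = 2704
2704 − 2584 = 120
120 − 89 = 31
31 − 21 = 10
10 − 8 = 2
2 − 2 = 0
So 13650 = 10946 + 2584 + 89 + 21 + 8 + 2, with no two terms consecutive in the sequence.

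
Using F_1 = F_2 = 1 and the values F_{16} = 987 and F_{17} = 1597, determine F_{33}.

By F_{2k+1} = F_k² + F_{k+1}²: F_{33} = 987² + 1597² = 974169 + 2550409 = 3524578.

3524578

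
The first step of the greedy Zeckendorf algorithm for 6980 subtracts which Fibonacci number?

6765 ≤ 6980 < 10946, so the largest Fibonacci number not exceeding 6980 is 6765.

6765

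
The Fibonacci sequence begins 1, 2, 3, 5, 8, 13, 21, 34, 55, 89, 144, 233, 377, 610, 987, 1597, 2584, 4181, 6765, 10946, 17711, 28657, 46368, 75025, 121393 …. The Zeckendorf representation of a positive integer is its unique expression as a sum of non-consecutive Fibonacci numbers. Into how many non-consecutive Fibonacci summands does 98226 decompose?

6

subtract 75025 from 98226: 23201 remains
subtract 17711 from 23201: 5490 remains
subtract 4181 from 5490: 1309 remains
subtract 987 from 1309: 322 remains
subtract 233 from 322: 89 remains
subtract 89 from 89: 0 remains
98226 = 75025 + 17711 + 4181 + 987 + 233 + 89, which has 6 terms.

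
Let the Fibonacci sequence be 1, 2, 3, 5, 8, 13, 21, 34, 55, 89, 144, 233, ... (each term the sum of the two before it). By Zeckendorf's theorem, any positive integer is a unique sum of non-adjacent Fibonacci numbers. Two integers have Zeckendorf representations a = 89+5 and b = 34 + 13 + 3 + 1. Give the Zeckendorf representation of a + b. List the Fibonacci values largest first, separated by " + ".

The two numbers are 94 and 51, so their sum is 145.
Greedy algorithm:
144 ≤ 145 < 233, so take 144; remainder 1
1 ≤ 1 < 2, so take 1; remainder 0

144 + 1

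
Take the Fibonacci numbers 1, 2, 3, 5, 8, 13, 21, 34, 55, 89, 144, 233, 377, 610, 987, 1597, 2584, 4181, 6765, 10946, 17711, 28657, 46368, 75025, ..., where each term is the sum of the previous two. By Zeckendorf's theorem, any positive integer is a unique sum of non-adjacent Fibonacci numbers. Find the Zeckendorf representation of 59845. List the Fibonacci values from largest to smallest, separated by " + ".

46368 + 10946 + 1597 + 610 + 233 + 89 + 2

46368 ≤ 59845 < 75025, so take 46368; remainder 13477
10946 ≤ 13477 < 17711, so take 10946; remainder 2531
1597 ≤ 2531 < 2584, so take 1597; remainder 934
610 ≤ 934 < 987, so take 610; remainder 324
233 ≤ 324 < 377, so take 233; remainder 91
89 ≤ 91 < 144, so take 89; remainder 2
2 ≤ 2 < 3, so take 2; remainder 0
So 59845 = 46368 + 10946 + 1597 + 610 + 233 + 89 + 2, with no two terms consecutive in the sequence.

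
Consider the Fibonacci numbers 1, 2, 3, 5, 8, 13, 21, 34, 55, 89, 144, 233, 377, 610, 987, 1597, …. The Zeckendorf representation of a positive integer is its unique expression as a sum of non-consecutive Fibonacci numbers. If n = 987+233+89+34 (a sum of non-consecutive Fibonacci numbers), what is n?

987+233+89+34 = 1343.

1343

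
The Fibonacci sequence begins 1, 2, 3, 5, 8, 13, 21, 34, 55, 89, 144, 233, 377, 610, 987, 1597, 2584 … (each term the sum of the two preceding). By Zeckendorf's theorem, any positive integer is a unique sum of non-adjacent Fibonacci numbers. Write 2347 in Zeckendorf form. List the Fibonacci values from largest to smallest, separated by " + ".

1597 + 610 + 89 + 34 + 13 + 3 + 1

Greedy algorithm:
subtract 1597 from 2347: 750 remains
subtract 610 from 750: 140 remains
subtract 89 from 140: 51 remains
subtract 34 from 51: 17 remains
subtract 13 from 17: 4 remains
subtract 3 from 4: 1 remains
subtract 1 from 1: 0 remains
So 2347 = 1597 + 610 + 89 + 34 + 13 + 3 + 1, with no two terms consecutive in the sequence.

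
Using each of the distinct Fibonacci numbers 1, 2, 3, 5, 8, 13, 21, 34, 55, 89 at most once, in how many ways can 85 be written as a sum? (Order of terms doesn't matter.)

Starting from the Zeckendorf form and repeatedly splitting a term F_k into F_{k−1} + F_{k−2} (when neither is already used) reaches every representation.
85 = 55+21+8+1 = 55+21+5+3+1 = 55+13+8+5+3+1 = 34+21+13+8+5+3+1 — 4 representations.

4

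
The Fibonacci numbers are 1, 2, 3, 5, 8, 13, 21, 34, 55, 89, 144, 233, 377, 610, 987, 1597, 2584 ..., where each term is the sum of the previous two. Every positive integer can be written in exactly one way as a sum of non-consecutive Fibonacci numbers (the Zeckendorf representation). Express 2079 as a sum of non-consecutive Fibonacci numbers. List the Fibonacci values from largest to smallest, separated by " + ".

Greedily peel off the largest Fibonacci term at each step:
largest Fibonacci ≤ 2079 is 1597; 2079 − 1597 = 482
largest Fibonacci ≤ 482 is 377; 482 − 377 = 105
largest Fibonacci ≤ 105 is 89; 105 − 89 = 16
largest Fibonacci ≤ 16 is 13; 16 − 13 = 3
largest Fibonacci ≤ 3 is 3; 3 − 3 = 0
So 2079 = 1597 + 377 + 89 + 13 + 3, with no two terms consecutive in the sequence.

1597 + 377 + 89 + 13 + 3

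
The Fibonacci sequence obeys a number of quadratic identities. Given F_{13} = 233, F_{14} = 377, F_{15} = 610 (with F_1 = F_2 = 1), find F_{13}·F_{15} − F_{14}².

233·610 − 377² = 142130 − 142129 = 1. (Cassini's identity: F_{k−1}F_{k+1} − F_k² = (−1)^k.)

1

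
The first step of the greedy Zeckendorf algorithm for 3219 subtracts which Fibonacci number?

2584 ≤ 3219 < 4181, so the largest Fibonacci number not exceeding 3219 is 2584.

2584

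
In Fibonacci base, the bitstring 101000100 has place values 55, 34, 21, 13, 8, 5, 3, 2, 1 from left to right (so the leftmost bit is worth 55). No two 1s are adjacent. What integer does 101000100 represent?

Summing the place values of the 1 bits: 55 + 21 + 3 = 79.

79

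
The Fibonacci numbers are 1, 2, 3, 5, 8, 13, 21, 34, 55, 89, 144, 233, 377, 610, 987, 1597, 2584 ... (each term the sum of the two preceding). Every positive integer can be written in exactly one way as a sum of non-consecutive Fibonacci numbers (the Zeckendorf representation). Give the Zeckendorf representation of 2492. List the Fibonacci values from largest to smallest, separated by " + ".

1597 + 610 + 233 + 34 + 13 + 5

1597 ≤ 2492 < 2584, so take 1597; remainder 895
610 ≤ 895 < 987, so take 610; remainder 285
233 ≤ 285 < 377, so take 233; remainder 52
34 ≤ 52 < 55, so take 34; remainder 18
13 ≤ 18 < 21, so take 13; remainder 5
5 ≤ 5 < 8, so take 5; remainder 0
So 2492 = 1597 + 610 + 233 + 34 + 13 + 5, with no two terms consecutive in the sequence.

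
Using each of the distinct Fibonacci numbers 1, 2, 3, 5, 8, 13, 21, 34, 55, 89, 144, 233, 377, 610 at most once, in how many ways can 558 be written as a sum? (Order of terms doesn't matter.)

Each representation comes from the Zeckendorf form by replacing some F_k with F_{k−1} + F_{k−2} where possible.
558 = 377+144+34+3 = 377+144+34+2+1 = 377+144+21+13+3 = 377+89+55+34+3 = 377+144+21+13+2+1 = … (13 more), for 18 in all.

18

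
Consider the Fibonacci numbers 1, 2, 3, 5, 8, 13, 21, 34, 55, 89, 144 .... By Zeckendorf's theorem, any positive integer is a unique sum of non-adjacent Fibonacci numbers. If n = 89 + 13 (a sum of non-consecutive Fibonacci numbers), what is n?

89 + 13 = 102.

102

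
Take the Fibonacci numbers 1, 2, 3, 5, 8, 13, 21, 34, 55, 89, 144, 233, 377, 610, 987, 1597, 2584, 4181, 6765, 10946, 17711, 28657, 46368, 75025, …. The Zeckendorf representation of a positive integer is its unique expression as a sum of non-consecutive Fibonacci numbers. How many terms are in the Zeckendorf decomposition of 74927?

11

Greedy algorithm:
74927: greatest Fibonacci not exceeding it is 46368, leaving 28559
28559: greatest Fibonacci not exceeding it is 17711, leaving 10848
10848: greatest Fibonacci not exceeding it is 6765, leaving 4083
4083: greatest Fibonacci not exceeding it is 2584, leaving 1499
1499: greatest Fibonacci not exceeding it is 987, leaving 512
512: greatest Fibonacci not exceeding it is 377, leaving 135
135: greatest Fibonacci not exceeding it is 89, leaving 46
46: greatest Fibonacci not exceeding it is 34, leaving 12
12: greatest Fibonacci not exceeding it is 8, leaving 4
4: greatest Fibonacci not exceeding it is 3, leaving 1
1: greatest Fibonacci not exceeding it is 1, leaving 0
74927 = 46368 + 17711 + 6765 + 2584 + 987 + 377 + 89 + 34 + 8 + 3 + 1, which has 11 terms.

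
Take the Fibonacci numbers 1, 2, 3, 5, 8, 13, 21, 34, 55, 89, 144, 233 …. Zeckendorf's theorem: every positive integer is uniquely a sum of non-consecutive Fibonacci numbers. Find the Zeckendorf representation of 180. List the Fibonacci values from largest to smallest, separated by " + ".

144 + 34 + 2

Repeatedly subtract the largest Fibonacci number that fits:
largest Fibonacci ≤ 180 is 144; 180 − 144 = 36
largest Fibonacci ≤ 36 is 34; 36 − 34 = 2
largest Fibonacci ≤ 2 is 2; 2 − 2 = 0
So 180 = 144 + 34 + 2, with no two terms consecutive in the sequence.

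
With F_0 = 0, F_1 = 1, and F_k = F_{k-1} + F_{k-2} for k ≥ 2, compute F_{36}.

14930352

Iterating the recurrence up to F_{31} = 1346269 and F_{30} = 832040:
F_{32} = F_{31} + F_{30} = 1346269 + 832040 = 2178309
F_{33} = F_{32} + F_{31} = 2178309 + 1346269 = 3524578
F_{34} = F_{33} + F_{32} = 3524578 + 2178309 = 5702887
F_{35} = F_{34} + F_{33} = 5702887 + 3524578 = 9227465
F_{36} = F_{35} + F_{34} = 9227465 + 5702887 = 14930352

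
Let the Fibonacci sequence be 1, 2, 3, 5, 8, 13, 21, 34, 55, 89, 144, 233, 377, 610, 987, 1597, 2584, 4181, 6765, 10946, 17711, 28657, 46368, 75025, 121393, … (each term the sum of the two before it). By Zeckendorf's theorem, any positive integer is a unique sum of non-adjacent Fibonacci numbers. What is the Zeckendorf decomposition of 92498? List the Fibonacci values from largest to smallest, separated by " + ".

75025 + 10946 + 4181 + 1597 + 610 + 89 + 34 + 13 + 3

Repeatedly subtract the largest Fibonacci number that fits:
92498 − 75025 = 17473
17473 − 10946 = 6527
6527 − 4181 = 2346
2346 − 1597 = 749
749 − 610 = 139
139 − 89 = 50
50 − 34 = 16
16 − 13 = 3
3 − 3 = 0
So 92498 = 75025 + 10946 + 4181 + 1597 + 610 + 89 + 34 + 13 + 3, with no two terms consecutive in the sequence.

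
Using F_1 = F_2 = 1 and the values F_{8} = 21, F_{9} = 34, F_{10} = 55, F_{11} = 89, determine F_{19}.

4181

By the addition formula F_{m+n} = F_m F_{n+1} + F_{m−1} F_n with m=9, n=10: F_{19} = 34·89 + 21·55 = 3026 + 1155 = 4181.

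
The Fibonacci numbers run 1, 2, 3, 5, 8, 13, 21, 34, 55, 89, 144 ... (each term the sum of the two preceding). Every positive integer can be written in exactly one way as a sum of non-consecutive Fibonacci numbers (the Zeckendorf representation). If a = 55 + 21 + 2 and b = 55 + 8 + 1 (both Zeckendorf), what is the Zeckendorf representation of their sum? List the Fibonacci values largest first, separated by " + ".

89 + 34 + 13 + 5 + 1

The two numbers are 78 and 64, so their sum is 142.
subtract 89 from 142: 53 remains
subtract 34 from 53: 19 remains
subtract 13 from 19: 6 remains
subtract 5 from 6: 1 remains
subtract 1 from 1: 0 remains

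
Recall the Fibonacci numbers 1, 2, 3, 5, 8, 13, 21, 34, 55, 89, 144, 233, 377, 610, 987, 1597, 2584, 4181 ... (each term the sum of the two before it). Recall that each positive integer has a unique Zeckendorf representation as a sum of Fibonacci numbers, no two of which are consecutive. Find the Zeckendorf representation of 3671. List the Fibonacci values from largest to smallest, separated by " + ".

2584 + 987 + 89 + 8 + 3

2584 ≤ 3671 < 4181, so take 2584; remainder 1087
987 ≤ 1087 < 1597, so take 987; remainder 100
89 ≤ 100 < 144, so take 89; remainder 11
8 ≤ 11 < 13, so take 8; remainder 3
3 ≤ 3 < 5, so take 3; remainder 0
So 3671 = 2584 + 987 + 89 + 8 + 3, with no two terms consecutive in the sequence.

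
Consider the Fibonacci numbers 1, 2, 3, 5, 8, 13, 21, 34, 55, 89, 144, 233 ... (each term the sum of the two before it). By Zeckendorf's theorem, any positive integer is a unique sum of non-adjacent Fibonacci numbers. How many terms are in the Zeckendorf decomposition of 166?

3

Greedy algorithm:
largest Fibonacci ≤ 166 is 144; 166 − 144 = 22
largest Fibonacci ≤ 22 is 21; 22 − 21 = 1
largest Fibonacci ≤ 1 is 1; 1 − 1 = 0
166 = 144 + 21 + 1, which has 3 terms.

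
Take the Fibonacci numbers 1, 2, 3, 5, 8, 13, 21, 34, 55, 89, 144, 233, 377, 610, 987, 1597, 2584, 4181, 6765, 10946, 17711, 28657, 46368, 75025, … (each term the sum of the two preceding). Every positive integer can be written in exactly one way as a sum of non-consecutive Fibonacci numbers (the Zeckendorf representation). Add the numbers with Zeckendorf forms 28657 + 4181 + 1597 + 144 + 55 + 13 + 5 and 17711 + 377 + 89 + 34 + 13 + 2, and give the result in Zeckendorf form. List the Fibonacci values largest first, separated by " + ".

46368 + 4181 + 1597 + 610 + 89 + 21 + 8 + 3 + 1

The two numbers are 34652 and 18226, so their sum is 52878.
Greedily peel off the largest Fibonacci term at each step:
52878: greatest Fibonacci not exceeding it is 46368, leaving 6510
6510: greatest Fibonacci not exceeding it is 4181, leaving 2329
2329: greatest Fibonacci not exceeding it is 1597, leaving 732
732: greatest Fibonacci not exceeding it is 610, leaving 122
122: greatest Fibonacci not exceeding it is 89, leaving 33
33: greatest Fibonacci not exceeding it is 21, leaving 12
12: greatest Fibonacci not exceeding it is 8, leaving 4
4: greatest Fibonacci not exceeding it is 3, leaving 1
1: greatest Fibonacci not exceeding it is 1, leaving 0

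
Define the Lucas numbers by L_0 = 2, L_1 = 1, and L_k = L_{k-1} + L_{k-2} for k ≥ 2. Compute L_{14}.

Iterating the recurrence up to L_{9} = 76 and L_{8} = 47:
L_{10} = L_{9} + L_{8} = 76 + 47 = 123
L_{11} = L_{10} + L_{9} = 123 + 76 = 199
L_{12} = L_{11} + L_{10} = 199 + 123 = 322
L_{13} = L_{12} + L_{11} = 322 + 199 = 521
L_{14} = L_{13} + L_{12} = 521 + 322 = 843

843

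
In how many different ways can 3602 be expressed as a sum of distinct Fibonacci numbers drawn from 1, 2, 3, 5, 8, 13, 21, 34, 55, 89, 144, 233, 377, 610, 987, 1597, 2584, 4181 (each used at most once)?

Starting from the Zeckendorf form and repeatedly splitting a term F_k into F_{k−1} + F_{k−2} (when neither is already used) reaches every representation.
3602 = 2584+987+21+8+2 = 2584+987+21+5+3+2 = 2584+610+377+21+8+2 = 2584+987+13+8+5+3+2 = 2584+610+377+21+5+3+2 = … (18 more), for 23 in all.

23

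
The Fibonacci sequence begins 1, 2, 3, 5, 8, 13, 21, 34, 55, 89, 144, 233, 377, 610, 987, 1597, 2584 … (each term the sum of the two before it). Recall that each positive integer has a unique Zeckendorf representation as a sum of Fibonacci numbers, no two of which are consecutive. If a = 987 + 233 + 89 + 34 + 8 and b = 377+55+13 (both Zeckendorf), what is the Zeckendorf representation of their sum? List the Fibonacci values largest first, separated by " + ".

The two numbers are 1351 and 445, so their sum is 1796.
Greedily peel off the largest Fibonacci term at each step:
1796: greatest Fibonacci not exceeding it is 1597, leaving 199
199: greatest Fibonacci not exceeding it is 144, leaving 55
55: greatest Fibonacci not exceeding it is 55, leaving 0

1597 + 144 + 55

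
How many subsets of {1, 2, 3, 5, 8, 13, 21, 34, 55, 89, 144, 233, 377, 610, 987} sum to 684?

18

684 = 610+55+13+5+1 = 610+55+13+3+2+1 = 610+34+21+13+5+1 = 377+233+55+13+5+1 = 610+55+8+5+3+2+1 = … (13 more), for 18 in all.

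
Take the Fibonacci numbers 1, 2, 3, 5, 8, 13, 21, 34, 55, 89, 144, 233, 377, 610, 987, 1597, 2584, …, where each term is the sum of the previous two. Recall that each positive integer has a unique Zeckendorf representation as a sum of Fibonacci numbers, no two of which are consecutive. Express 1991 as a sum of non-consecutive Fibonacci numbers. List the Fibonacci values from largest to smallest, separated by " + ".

1597 + 377 + 13 + 3 + 1

Greedy algorithm:
largest Fibonacci ≤ 1991 is 1597; 1991 − 1597 = 394
largest Fibonacci ≤ 394 is 377; 394 − 377 = 17
largest Fibonacci ≤ 17 is 13; 17 − 13 = 4
largest Fibonacci ≤ 4 is 3; 4 − 3 = 1
largest Fibonacci ≤ 1 is 1; 1 − 1 = 0
So 1991 = 1597 + 377 + 13 + 3 + 1, with no two terms consecutive in the sequence.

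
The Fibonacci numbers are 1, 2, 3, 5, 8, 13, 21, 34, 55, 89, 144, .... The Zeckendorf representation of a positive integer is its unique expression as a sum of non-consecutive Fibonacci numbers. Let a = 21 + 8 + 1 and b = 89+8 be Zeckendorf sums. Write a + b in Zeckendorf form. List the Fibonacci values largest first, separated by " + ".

The two numbers are 30 and 97, so their sum is 127.
Greedily peel off the largest Fibonacci term at each step:
subtract 89 from 127: 38 remains
subtract 34 from 38: 4 remains
subtract 3 from 4: 1 remains
subtract 1 from 1: 0 remains

89 + 34 + 3 + 1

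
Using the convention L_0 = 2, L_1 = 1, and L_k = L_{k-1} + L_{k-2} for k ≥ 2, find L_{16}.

2207

Iterating the recurrence up to L_{9} = 76 and L_{8} = 47:
L_{10} = L_{9} + L_{8} = 76 + 47 = 123
L_{11} = L_{10} + L_{9} = 123 + 76 = 199
L_{12} = L_{11} + L_{10} = 199 + 123 = 322
L_{13} = L_{12} + L_{11} = 322 + 199 = 521
L_{14} = L_{13} + L_{12} = 521 + 322 = 843
L_{15} = L_{14} + L_{13} = 843 + 521 = 1364
L_{16} = L_{15} + L_{14} = 1364 + 843 = 2207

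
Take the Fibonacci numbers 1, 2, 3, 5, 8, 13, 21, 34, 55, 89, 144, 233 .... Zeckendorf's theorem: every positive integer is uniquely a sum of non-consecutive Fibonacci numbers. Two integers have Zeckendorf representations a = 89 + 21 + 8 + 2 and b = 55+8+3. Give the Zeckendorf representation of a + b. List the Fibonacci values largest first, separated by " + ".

144 + 34 + 8

The two numbers are 120 and 66, so their sum is 186.
Greedily peel off the largest Fibonacci term at each step:
186: greatest Fibonacci not exceeding it is 144, leaving 42
42: greatest Fibonacci not exceeding it is 34, leaving 8
8: greatest Fibonacci not exceeding it is 8, leaving 0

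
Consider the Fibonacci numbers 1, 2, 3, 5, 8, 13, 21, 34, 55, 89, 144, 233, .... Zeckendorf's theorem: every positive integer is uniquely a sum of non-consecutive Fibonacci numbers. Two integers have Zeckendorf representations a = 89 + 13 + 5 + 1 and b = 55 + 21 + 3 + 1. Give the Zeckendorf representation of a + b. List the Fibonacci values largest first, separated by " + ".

144 + 34 + 8 + 2

The two numbers are 108 and 80, so their sum is 188.
Repeatedly subtract the largest Fibonacci number that fits:
188: greatest Fibonacci not exceeding it is 144, leaving 44
44: greatest Fibonacci not exceeding it is 34, leaving 10
10: greatest Fibonacci not exceeding it is 8, leaving 2
2: greatest Fibonacci not exceeding it is 2, leaving 0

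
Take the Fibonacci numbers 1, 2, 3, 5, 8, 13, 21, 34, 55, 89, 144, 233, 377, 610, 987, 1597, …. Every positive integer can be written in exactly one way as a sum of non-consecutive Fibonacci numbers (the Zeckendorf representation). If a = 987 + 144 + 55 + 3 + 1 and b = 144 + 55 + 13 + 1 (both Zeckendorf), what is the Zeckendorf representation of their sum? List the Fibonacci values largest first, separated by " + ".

987 + 377 + 34 + 5

The two numbers are 1190 and 213, so their sum is 1403.
Greedily peel off the largest Fibonacci term at each step:
1403 − 987 = 416
416 − 377 = 39
39 − 34 = 5
5 − 5 = 0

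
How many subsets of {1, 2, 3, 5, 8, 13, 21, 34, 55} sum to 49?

49 = 34+13+2 = 34+8+5+2 = 21+13+8+5+2 — 3 representations.

3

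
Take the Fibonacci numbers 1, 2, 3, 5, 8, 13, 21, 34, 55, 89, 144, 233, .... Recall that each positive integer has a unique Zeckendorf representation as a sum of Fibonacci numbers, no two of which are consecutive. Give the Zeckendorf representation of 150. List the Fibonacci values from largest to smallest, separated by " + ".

Greedily peel off the largest Fibonacci term at each step:
subtract 144 from 150: 6 remains
subtract 5 from 6: 1 remains
subtract 1 from 1: 0 remains
So 150 = 144 + 5 + 1, with no two terms consecutive in the sequence.

144 + 5 + 1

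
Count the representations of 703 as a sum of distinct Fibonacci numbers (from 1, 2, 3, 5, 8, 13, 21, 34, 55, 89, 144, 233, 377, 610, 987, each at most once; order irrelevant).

11

Each representation comes from the Zeckendorf form by replacing some F_k with F_{k−1} + F_{k−2} where possible.
703 = 610+89+3+1 = 610+55+34+3+1 = 377+233+89+3+1 = … (8 more), for 11 in all.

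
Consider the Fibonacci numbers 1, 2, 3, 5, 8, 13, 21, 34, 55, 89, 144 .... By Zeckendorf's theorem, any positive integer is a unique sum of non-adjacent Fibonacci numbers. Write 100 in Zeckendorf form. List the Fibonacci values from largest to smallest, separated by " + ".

89 + 8 + 3

Greedy algorithm:
largest Fibonacci ≤ 100 is 89; 100 − 89 = 11
largest Fibonacci ≤ 11 is 8; 11 − 8 = 3
largest Fibonacci ≤ 3 is 3; 3 − 3 = 0
So 100 = 89 + 8 + 3, with no two terms consecutive in the sequence.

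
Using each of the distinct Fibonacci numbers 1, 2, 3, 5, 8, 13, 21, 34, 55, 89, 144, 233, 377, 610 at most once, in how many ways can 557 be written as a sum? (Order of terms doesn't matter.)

9

557 = 377+144+34+2 = 377+144+21+13+2 = 377+89+55+34+2 = 377+144+21+8+5+2 = 377+89+55+21+13+2 = … (4 more), for 9 in all.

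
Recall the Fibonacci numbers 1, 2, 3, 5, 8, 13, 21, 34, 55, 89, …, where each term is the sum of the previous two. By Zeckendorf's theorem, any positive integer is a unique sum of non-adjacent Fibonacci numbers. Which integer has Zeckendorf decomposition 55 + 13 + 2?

55 + 13 + 2 = 70.

70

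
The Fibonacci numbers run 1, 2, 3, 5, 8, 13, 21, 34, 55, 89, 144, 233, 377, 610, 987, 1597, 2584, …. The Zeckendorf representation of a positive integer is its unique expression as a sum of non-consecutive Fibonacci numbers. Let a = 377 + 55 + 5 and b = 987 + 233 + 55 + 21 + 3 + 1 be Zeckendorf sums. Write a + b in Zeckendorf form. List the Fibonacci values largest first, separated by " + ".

1597 + 89 + 34 + 13 + 3 + 1

The two numbers are 437 and 1300, so their sum is 1737.
subtract 1597 from 1737: 140 remains
subtract 89 from 140: 51 remains
subtract 34 from 51: 17 remains
subtract 13 from 17: 4 remains
subtract 3 from 4: 1 remains
subtract 1 from 1: 0 remains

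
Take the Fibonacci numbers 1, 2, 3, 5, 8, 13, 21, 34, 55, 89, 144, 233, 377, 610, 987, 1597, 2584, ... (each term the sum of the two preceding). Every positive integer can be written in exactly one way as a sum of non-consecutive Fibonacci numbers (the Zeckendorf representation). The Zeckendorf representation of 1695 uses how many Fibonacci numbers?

Greedy algorithm:
1597 ≤ 1695 < 2584, so take 1597; remainder 98
89 ≤ 98 < 144, so take 89; remainder 9
8 ≤ 9 < 13, so take 8; remainder 1
1 ≤ 1 < 2, so take 1; remainder 0
1695 = 1597 + 89 + 8 + 1, which has 4 terms.

4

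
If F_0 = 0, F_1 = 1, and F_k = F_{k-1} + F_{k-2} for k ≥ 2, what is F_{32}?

2178309

Iterating the recurrence up to F_{27} = 196418 and F_{26} = 121393:
F_{28} = F_{27} + F_{26} = 196418 + 121393 = 317811
F_{29} = F_{28} + F_{27} = 317811 + 196418 = 514229
F_{30} = F_{29} + F_{28} = 514229 + 317811 = 832040
F_{31} = F_{30} + F_{29} = 832040 + 514229 = 1346269
F_{32} = F_{31} + F_{30} = 1346269 + 832040 = 2178309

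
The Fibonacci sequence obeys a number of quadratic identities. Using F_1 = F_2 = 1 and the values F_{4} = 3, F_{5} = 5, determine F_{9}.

34

By the addition formula F_{m+n} = F_m F_{n+1} + F_{m−1} F_n with m=5, n=4: F_{9} = 5·5 + 3·3 = 25 + 9 = 34.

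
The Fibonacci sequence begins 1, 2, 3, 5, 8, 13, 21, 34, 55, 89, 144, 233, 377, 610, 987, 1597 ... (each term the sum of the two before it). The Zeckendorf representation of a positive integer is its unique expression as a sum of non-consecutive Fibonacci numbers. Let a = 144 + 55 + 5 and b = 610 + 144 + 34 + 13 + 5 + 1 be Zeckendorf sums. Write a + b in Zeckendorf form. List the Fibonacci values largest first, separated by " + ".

987 + 21 + 3

The two numbers are 204 and 807, so their sum is 1011.
Greedily peel off the largest Fibonacci term at each step:
987 ≤ 1011 < 1597, so take 987; remainder 24
21 ≤ 24 < 34, so take 21; remainder 3
3 ≤ 3 < 5, so take 3; remainder 0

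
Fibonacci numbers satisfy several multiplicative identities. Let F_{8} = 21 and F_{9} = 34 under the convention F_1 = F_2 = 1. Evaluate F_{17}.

By F_{2k+1} = F_k² + F_{k+1}²: F_{17} = 21² + 34² = 441 + 1156 = 1597.

1597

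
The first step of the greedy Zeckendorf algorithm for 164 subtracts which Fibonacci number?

144 ≤ 164 < 233, so the largest Fibonacci number not exceeding 164 is 144.

144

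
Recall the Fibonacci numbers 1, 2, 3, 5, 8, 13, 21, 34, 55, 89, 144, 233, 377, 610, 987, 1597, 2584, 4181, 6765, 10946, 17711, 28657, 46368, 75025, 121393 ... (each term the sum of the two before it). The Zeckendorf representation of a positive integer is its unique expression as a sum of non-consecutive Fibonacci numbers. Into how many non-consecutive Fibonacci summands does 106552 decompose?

8

Repeatedly subtract the largest Fibonacci number that fits:
106552 − 75025 = 31527
31527 − 28657 = 2870
2870 − 2584 = 286
286 − 233 = 53
53 − 34 = 19
19 − 13 = 6
6 − 5 = 1
1 − 1 = 0
106552 = 75025 + 28657 + 2584 + 233 + 34 + 13 + 5 + 1, which has 8 terms.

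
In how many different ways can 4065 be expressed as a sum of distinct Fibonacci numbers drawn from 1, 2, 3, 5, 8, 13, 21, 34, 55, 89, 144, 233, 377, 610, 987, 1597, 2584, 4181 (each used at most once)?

Each representation comes from the Zeckendorf form by replacing some F_k with F_{k−1} + F_{k−2} where possible.
4065 = 2584+987+377+89+21+5+2 = 2584+987+377+89+13+8+5+2 = 2584+987+377+55+34+21+5+2 = 2584+987+233+144+89+21+5+2 = … (12 more), for 16 in all.

16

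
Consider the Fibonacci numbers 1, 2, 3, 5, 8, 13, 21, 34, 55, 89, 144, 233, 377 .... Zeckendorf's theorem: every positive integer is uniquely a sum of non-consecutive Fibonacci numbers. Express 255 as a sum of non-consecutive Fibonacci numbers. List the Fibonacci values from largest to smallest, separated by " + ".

255 − 233 = 22
22 − 21 = 1
1 − 1 = 0
So 255 = 233 + 21 + 1, with no two terms consecutive in the sequence.

233 + 21 + 1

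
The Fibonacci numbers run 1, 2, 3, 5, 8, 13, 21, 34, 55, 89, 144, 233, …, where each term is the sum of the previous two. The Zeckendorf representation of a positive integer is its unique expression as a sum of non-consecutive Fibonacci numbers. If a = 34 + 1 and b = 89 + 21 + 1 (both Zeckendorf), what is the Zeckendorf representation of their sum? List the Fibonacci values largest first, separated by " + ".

The two numbers are 35 and 111, so their sum is 146.
144 ≤ 146 < 233, so take 144; remainder 2
2 ≤ 2 < 3, so take 2; remainder 0

144 + 2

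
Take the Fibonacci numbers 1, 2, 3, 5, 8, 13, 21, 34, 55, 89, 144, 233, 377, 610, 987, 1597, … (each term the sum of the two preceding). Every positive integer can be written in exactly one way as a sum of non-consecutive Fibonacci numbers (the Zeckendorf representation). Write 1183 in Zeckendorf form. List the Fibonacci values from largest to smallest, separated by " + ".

987 + 144 + 34 + 13 + 5

largest Fibonacci ≤ 1183 is 987; 1183 − 987 = 196
largest Fibonacci ≤ 196 is 144; 196 − 144 = 52
largest Fibonacci ≤ 52 is 34; 52 − 34 = 18
largest Fibonacci ≤ 18 is 13; 18 − 13 = 5
largest Fibonacci ≤ 5 is 5; 5 − 5 = 0
So 1183 = 987 + 144 + 34 + 13 + 5, with no two terms consecutive in the sequence.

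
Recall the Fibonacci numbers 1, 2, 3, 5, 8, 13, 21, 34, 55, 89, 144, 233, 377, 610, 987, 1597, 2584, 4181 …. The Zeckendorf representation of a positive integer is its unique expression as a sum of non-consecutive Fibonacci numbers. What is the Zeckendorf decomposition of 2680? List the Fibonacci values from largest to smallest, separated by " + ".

2680 − 2584 = 96
96 − 89 = 7
7 − 5 = 2
2 − 2 = 0
So 2680 = 2584 + 89 + 5 + 2, with no two terms consecutive in the sequence.

2584 + 89 + 5 + 2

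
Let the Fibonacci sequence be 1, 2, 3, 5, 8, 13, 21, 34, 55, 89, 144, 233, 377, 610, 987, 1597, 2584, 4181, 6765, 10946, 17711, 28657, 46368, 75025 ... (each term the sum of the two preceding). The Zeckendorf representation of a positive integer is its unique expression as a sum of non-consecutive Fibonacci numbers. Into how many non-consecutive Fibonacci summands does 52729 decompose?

8

46368 ≤ 52729 < 75025, so take 46368; remainder 6361
4181 ≤ 6361 < 6765, so take 4181; remainder 2180
1597 ≤ 2180 < 2584, so take 1597; remainder 583
377 ≤ 583 < 610, so take 377; remainder 206
144 ≤ 206 < 233, so take 144; remainder 62
55 ≤ 62 < 89, so take 55; remainder 7
5 ≤ 7 < 8, so take 5; remainder 2
2 ≤ 2 < 3, so take 2; remainder 0
52729 = 46368 + 4181 + 1597 + 377 + 144 + 55 + 5 + 2, which has 8 terms.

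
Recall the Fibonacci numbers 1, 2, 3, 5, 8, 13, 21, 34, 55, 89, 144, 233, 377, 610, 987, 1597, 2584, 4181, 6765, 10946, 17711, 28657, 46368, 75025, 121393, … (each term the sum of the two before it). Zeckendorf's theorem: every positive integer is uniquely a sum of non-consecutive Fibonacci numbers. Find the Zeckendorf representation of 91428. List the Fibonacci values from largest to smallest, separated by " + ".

91428: greatest Fibonacci not exceeding it is 75025, leaving 16403
16403: greatest Fibonacci not exceeding it is 10946, leaving 5457
5457: greatest Fibonacci not exceeding it is 4181, leaving 1276
1276: greatest Fibonacci not exceeding it is 987, leaving 289
289: greatest Fibonacci not exceeding it is 233, leaving 56
56: greatest Fibonacci not exceeding it is 55, leaving 1
1: greatest Fibonacci not exceeding it is 1, leaving 0
So 91428 = 75025 + 10946 + 4181 + 987 + 233 + 55 + 1, with no two terms consecutive in the sequence.

75025 + 10946 + 4181 + 987 + 233 + 55 + 1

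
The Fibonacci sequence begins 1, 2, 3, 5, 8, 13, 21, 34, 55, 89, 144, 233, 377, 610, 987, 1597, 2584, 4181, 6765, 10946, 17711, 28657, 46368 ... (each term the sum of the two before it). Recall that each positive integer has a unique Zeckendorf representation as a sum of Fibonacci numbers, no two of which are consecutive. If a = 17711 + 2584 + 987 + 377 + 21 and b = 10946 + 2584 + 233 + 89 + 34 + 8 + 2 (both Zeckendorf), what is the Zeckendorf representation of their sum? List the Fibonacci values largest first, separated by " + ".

The two numbers are 21680 and 13896, so their sum is 35576.
28657 ≤ 35576 < 46368, so take 28657; remainder 6919
6765 ≤ 6919 < 10946, so take 6765; remainder 154
144 ≤ 154 < 233, so take 144; remainder 10
8 ≤ 10 < 13, so take 8; remainder 2
2 ≤ 2 < 3, so take 2; remainder 0

28657 + 6765 + 144 + 8 + 2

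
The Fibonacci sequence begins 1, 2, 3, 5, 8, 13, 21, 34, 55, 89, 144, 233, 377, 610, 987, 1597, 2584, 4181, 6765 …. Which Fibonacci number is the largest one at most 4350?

4181 ≤ 4350 < 6765, so the largest Fibonacci number not exceeding 4350 is 4181.

4181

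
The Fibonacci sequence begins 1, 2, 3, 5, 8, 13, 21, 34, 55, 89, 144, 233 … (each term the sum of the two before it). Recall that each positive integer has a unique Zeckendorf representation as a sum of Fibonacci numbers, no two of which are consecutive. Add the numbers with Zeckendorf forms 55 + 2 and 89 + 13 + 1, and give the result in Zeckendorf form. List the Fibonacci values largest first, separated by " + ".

144 + 13 + 3

The two numbers are 57 and 103, so their sum is 160.
subtract 144 from 160: 16 remains
subtract 13 from 16: 3 remains
subtract 3 from 3: 0 remains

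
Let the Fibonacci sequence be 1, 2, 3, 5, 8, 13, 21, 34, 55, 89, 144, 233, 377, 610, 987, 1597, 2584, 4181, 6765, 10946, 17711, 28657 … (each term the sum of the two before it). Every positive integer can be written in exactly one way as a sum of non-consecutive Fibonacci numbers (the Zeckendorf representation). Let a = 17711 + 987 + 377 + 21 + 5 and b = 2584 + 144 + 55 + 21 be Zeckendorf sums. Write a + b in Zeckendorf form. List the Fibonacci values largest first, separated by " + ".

The two numbers are 19101 and 2804, so their sum is 21905.
21905 − 17711 = 4194
4194 − 4181 = 13
13 − 13 = 0

17711 + 4181 + 13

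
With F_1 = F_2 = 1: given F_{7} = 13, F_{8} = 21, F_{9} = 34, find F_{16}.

By the addition formula F_{m+n} = F_m F_{n+1} + F_{m−1} F_n with m=9, n=7: F_{16} = 34·21 + 21·13 = 714 + 273 = 987.

987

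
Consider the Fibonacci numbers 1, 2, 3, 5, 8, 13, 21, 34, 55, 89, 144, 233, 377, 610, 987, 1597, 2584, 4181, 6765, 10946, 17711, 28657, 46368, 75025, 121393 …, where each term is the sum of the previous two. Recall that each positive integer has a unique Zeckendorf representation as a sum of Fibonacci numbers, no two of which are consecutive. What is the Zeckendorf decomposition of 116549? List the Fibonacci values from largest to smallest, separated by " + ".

75025 + 28657 + 10946 + 1597 + 233 + 89 + 2

subtract 75025 from 116549: 41524 remains
subtract 28657 from 41524: 12867 remains
subtract 10946 from 12867: 1921 remains
subtract 1597 from 1921: 324 remains
subtract 233 from 324: 91 remains
subtract 89 from 91: 2 remains
subtract 2 from 2: 0 remains
So 116549 = 75025 + 28657 + 10946 + 1597 + 233 + 89 + 2, with no two terms consecutive in the sequence.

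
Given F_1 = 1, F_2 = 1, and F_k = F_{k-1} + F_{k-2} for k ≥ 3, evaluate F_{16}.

Iterating the recurrence up to F_{9} = 34 and F_{8} = 21:
F_{10} = F_{9} + F_{8} = 34 + 21 = 55
F_{11} = F_{10} + F_{9} = 55 + 34 = 89
F_{12} = F_{11} + F_{10} = 89 + 55 = 144
F_{13} = F_{12} + F_{11} = 144 + 89 = 233
F_{14} = F_{13} + F_{12} = 233 + 144 = 377
F_{15} = F_{14} + F_{13} = 377 + 233 = 610
F_{16} = F_{15} + F_{14} = 610 + 377 = 987

987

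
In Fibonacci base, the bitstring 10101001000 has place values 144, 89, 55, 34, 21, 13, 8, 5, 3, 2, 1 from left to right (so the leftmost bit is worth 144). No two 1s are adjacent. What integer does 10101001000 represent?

Summing the place values of the 1 bits: 144 + 55 + 21 + 5 = 225.

225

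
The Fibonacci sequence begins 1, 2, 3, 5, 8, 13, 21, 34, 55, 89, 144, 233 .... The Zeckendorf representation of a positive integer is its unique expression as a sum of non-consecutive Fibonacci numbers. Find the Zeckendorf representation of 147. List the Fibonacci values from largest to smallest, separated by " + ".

144 + 3

Greedily peel off the largest Fibonacci term at each step:
largest Fibonacci ≤ 147 is 144; 147 − 144 = 3
largest Fibonacci ≤ 3 is 3; 3 − 3 = 0
So 147 = 144 + 3, with no two terms consecutive in the sequence.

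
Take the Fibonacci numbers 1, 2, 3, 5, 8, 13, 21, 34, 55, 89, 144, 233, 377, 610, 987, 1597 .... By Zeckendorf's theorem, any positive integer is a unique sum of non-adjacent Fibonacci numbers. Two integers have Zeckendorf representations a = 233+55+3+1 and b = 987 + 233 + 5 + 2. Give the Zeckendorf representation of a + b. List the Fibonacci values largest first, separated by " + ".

The two numbers are 292 and 1227, so their sum is 1519.
Greedily peel off the largest Fibonacci term at each step:
largest Fibonacci ≤ 1519 is 987; 1519 − 987 = 532
largest Fibonacci ≤ 532 is 377; 532 − 377 = 155
largest Fibonacci ≤ 155 is 144; 155 − 144 = 11
largest Fibonacci ≤ 11 is 8; 11 − 8 = 3
largest Fibonacci ≤ 3 is 3; 3 − 3 = 0

987 + 377 + 144 + 8 + 3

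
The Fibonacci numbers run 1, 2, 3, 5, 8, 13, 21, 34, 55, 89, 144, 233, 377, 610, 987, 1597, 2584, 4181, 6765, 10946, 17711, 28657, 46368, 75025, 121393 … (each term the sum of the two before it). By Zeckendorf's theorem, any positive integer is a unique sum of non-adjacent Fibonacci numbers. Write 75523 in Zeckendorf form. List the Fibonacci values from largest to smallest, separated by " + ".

75025 + 377 + 89 + 21 + 8 + 3

subtract 75025 from 75523: 498 remains
subtract 377 from 498: 121 remains
subtract 89 from 121: 32 remains
subtract 21 from 32: 11 remains
subtract 8 from 11: 3 remains
subtract 3 from 3: 0 remains
So 75523 = 75025 + 377 + 89 + 21 + 8 + 3, with no two terms consecutive in the sequence.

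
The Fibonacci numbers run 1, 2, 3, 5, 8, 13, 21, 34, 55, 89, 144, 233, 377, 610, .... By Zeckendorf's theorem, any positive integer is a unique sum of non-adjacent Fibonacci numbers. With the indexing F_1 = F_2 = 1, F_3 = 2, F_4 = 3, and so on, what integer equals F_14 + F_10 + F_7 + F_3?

F_14 + F_10 + F_7 + F_3 = 377 + 55 + 13 + 2 = 447.

447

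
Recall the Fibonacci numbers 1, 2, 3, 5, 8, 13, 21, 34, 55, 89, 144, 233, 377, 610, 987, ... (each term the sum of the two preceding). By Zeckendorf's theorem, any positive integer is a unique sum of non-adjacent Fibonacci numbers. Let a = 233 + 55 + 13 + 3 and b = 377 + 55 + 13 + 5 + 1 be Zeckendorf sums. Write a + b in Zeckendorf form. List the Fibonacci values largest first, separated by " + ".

The two numbers are 304 and 451, so their sum is 755.
755: greatest Fibonacci not exceeding it is 610, leaving 145
145: greatest Fibonacci not exceeding it is 144, leaving 1
1: greatest Fibonacci not exceeding it is 1, leaving 0

610 + 144 + 1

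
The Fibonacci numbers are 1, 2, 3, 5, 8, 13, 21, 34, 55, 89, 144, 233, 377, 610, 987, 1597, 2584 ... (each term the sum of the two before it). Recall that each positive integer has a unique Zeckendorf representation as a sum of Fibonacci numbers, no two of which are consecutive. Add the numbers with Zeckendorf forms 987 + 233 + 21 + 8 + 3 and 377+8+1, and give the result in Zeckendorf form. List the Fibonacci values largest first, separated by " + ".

The two numbers are 1252 and 386, so their sum is 1638.
subtract 1597 from 1638: 41 remains
subtract 34 from 41: 7 remains
subtract 5 from 7: 2 remains
subtract 2 from 2: 0 remains

1597 + 34 + 5 + 2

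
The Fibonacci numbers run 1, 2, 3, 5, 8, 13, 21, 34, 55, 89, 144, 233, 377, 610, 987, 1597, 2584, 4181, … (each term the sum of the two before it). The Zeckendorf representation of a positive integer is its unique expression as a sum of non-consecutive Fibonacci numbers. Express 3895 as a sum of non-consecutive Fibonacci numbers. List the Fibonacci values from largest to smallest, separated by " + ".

2584 ≤ 3895 < 4181, so take 2584; remainder 1311
987 ≤ 1311 < 1597, so take 987; remainder 324
233 ≤ 324 < 377, so take 233; remainder 91
89 ≤ 91 < 144, so take 89; remainder 2
2 ≤ 2 < 3, so take 2; remainder 0
So 3895 = 2584 + 987 + 233 + 89 + 2, with no two terms consecutive in the sequence.

2584 + 987 + 233 + 89 + 2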